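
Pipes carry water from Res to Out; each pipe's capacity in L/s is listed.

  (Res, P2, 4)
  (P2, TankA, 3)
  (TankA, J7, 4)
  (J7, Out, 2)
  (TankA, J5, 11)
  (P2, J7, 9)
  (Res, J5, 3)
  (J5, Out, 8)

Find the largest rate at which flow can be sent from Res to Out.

7

Augment Res→J5→Out: bottleneck 3, flow now 3.
Augment Res→P2→J7→Out: bottleneck 2, flow now 5.
Augment Res→P2→TankA→J5→Out: bottleneck 2, flow now 7.
No augmenting path remains; maximum flow = 7.
In the residual graph, reachable from Res: {Res}.
Min-cut edges: Res→P2 (4), Res→J5 (3); capacity 4 + 3 = 7.
This cut is saturated, so no flow can exceed 7.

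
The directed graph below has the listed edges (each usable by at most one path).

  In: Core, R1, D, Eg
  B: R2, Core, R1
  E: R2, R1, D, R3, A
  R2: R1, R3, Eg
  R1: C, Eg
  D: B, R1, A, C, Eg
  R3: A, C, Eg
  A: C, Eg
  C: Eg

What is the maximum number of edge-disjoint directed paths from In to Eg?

3

Assign every edge capacity 1; by Menger, the answer equals the max flow.
Path In→Eg (+1); total 1.
Path In→R1→Eg (+1); total 2.
Path In→D→Eg (+1); total 3.
No residual In→Eg path; max flow = 3.
Certifying cut of size 3: {In→D, In→Eg, In→R1}.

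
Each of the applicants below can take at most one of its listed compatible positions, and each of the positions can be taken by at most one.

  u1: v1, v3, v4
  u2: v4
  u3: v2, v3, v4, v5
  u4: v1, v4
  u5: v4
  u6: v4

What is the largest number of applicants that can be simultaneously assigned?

4

Unit-capacity flow: source→left, listed edges, right→sink; max matching = max flow.
Augmenting path u1→v1 (+1); matched 1.
Augmenting path u2→v4 (+1); matched 2.
Augmenting path u3→v2 (+1); matched 3.
Augmenting path u4→v1→u1→v3 (+1); matched 4.
No augmenting path remains; maximum matching = 4.
König certificate: {u1, u3, u4, v4} is a vertex cover of size 4 (every listed pair touches it), so no matching can be larger.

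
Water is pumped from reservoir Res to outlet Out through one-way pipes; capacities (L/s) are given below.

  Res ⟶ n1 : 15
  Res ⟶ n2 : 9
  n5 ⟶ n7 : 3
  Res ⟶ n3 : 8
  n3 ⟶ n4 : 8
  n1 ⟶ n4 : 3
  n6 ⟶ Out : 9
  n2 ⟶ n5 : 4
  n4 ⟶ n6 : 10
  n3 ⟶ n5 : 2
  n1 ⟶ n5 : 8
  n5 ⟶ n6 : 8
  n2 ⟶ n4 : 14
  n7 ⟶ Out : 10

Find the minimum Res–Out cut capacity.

Augment Res→n1→n4→n6→Out: bottleneck 3, flow now 3.
Augment Res→n1→n5→n6→Out: bottleneck 6, flow now 9.
Augment Res→n1→n5→n7→Out: bottleneck 2, flow now 11.
Augment Res→n2→n5→n7→Out: bottleneck 1, flow now 12.
No augmenting path remains; maximum flow = 12.
By max-flow min-cut, the minimum cut capacity equals the max flow.
In the residual graph, reachable from Res: {Res, n1, n2, n3, n4, n5, n6}.
Min-cut edges: n5→n7 (3), n6→Out (9); capacity 3 + 9 = 12.

12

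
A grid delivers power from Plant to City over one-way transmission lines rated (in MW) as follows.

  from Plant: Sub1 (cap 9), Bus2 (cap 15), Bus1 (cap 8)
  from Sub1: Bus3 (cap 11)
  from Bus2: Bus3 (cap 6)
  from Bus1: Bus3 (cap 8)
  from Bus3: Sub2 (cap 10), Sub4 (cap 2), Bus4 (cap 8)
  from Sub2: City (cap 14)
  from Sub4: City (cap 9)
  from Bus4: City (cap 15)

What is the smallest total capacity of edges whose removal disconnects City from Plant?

20

Augment Plant→Sub1→Bus3→Sub2→City: bottleneck 9, flow now 9.
Augment Plant→Bus2→Bus3→Sub2→City: bottleneck 1, flow now 10.
Augment Plant→Bus2→Bus3→Sub4→City: bottleneck 2, flow now 12.
Augment Plant→Bus2→Bus3→Bus4→City: bottleneck 3, flow now 15.
Augment Plant→Bus1→Bus3→Bus4→City: bottleneck 5, flow now 20.
No augmenting path remains; maximum flow = 20.
By max-flow min-cut, the minimum cut capacity equals the max flow.
In the residual graph, reachable from Plant: {Plant, Sub1, Bus2, Bus1, Bus3}.
Min-cut edges: Bus3→Sub2 (10), Bus3→Sub4 (2), Bus3→Bus4 (8); capacity 10 + 2 + 8 = 20.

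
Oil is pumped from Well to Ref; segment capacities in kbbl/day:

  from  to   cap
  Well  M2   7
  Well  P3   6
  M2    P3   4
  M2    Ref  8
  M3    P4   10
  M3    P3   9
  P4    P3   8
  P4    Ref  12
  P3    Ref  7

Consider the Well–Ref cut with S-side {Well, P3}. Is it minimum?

Given cut capacity: 7 + 7 = 14.
Augment Well→M2→Ref: bottleneck 7, flow now 7.
Augment Well→P3→Ref: bottleneck 6, flow now 13.
No augmenting path remains; maximum flow = 13.
In the residual graph, reachable from Well: {Well}.
Min-cut edges: Well→M2 (7), Well→P3 (6); capacity 7 + 6 = 13.
Cut capacity 14 exceeds the max flow 13, so it is not minimum.

No — its capacity is 14, but the minimum cut has capacity 13.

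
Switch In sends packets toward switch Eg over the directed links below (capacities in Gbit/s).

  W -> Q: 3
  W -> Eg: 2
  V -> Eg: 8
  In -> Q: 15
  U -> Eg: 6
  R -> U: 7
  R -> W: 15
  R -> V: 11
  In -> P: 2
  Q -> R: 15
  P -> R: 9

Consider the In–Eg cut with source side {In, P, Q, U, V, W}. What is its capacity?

Edges leaving {In, P, Q, U, V, W}: P→R (9), Q→R (15), U→Eg (6), V→Eg (8), W→Eg (2).
Cut capacity = 9 + 15 + 6 + 8 + 2 = 40.

40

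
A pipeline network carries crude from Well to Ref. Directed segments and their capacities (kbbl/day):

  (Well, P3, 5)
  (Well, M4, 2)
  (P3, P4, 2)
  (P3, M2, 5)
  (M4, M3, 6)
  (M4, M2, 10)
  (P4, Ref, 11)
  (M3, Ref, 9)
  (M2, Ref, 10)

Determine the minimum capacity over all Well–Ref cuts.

Augment Well→P3→P4→Ref: bottleneck 2, flow now 2.
Augment Well→P3→M2→Ref: bottleneck 3, flow now 5.
Augment Well→M4→M3→Ref: bottleneck 2, flow now 7.
No augmenting path remains; maximum flow = 7.
By max-flow min-cut, the minimum cut capacity equals the max flow.
In the residual graph, reachable from Well: {Well}.
Min-cut edges: Well→P3 (5), Well→M4 (2); capacity 5 + 2 = 7.

7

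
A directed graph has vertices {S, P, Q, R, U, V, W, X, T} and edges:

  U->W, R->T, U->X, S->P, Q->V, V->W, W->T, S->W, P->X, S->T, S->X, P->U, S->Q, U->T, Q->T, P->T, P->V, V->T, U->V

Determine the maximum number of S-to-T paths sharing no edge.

Assign every edge capacity 1; by Menger, the answer equals the max flow.
Path S→T (+1); total 1.
Path S→P→T (+1); total 2.
Path S→Q→T (+1); total 3.
Path S→W→T (+1); total 4.
No residual S→T path; max flow = 4.
Certifying cut of size 4: {S→P, S→Q, S→T, S→W}.

4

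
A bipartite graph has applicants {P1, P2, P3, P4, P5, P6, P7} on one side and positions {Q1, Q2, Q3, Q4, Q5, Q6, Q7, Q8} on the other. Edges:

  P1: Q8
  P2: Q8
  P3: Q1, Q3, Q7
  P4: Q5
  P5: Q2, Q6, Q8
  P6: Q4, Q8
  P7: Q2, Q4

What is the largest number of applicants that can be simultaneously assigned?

Unit-capacity flow: source→left, listed edges, right→sink; max matching = max flow.
Augmenting path P1→Q8 (+1); matched 1.
Augmenting path P3→Q1 (+1); matched 2.
Augmenting path P4→Q5 (+1); matched 3.
Augmenting path P5→Q2 (+1); matched 4.
Augmenting path P6→Q4 (+1); matched 5.
Augmenting path P7→Q2→P5→Q6 (+1); matched 6.
No augmenting path remains; maximum matching = 6.
König certificate: {P3, P4, P5, P6, P7, Q8} is a vertex cover of size 6 (every listed pair touches it), so no matching can be larger.

6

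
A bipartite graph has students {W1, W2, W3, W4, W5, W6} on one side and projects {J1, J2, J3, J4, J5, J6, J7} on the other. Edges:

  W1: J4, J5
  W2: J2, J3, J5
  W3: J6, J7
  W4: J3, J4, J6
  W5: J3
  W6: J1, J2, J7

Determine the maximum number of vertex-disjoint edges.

Unit-capacity flow: source→left, listed edges, right→sink; max matching = max flow.
Augmenting path W1→J4 (+1); matched 1.
Augmenting path W2→J2 (+1); matched 2.
Augmenting path W3→J6 (+1); matched 3.
Augmenting path W4→J3 (+1); matched 4.
Augmenting path W6→J1 (+1); matched 5.
Augmenting path W5→J3→W4→J4→W1→J5 (+1); matched 6.
No augmenting path remains; maximum matching = 6.
König certificate: {W1, W2, W3, W4, W5, W6} is a vertex cover of size 6 (every listed pair touches it), so no matching can be larger.

6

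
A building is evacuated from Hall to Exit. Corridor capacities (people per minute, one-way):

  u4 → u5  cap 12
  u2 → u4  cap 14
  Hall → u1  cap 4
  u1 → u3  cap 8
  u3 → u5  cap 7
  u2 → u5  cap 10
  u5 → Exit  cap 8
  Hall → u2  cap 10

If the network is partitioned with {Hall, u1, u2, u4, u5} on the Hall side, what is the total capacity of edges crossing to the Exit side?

16

Edges leaving {Hall, u1, u2, u4, u5}: u1→u3 (8), u5→Exit (8).
Cut capacity = 8 + 8 = 16.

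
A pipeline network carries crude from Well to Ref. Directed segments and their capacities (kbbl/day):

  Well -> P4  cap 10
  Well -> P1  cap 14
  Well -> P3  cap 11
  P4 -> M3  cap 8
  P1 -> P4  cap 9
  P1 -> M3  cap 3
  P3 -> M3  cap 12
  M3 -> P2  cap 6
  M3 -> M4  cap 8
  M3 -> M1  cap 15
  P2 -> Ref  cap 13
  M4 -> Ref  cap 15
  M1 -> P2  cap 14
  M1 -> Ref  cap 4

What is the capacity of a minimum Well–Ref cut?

22

Augment Well→P4→M3→P2→Ref: bottleneck 6, flow now 6.
Augment Well→P4→M3→M4→Ref: bottleneck 2, flow now 8.
Augment Well→P1→M3→M4→Ref: bottleneck 3, flow now 11.
Augment Well→P3→M3→M4→Ref: bottleneck 3, flow now 14.
Augment Well→P3→M3→M1→Ref: bottleneck 4, flow now 18.
Augment Well→P3→M3→M1→P2→Ref: bottleneck 4, flow now 22.
No augmenting path remains; maximum flow = 22.
By max-flow min-cut, the minimum cut capacity equals the max flow.
In the residual graph, reachable from Well: {Well, P4, P1}.
Min-cut edges: Well→P3 (11), P4→M3 (8), P1→M3 (3); capacity 11 + 8 + 3 = 22.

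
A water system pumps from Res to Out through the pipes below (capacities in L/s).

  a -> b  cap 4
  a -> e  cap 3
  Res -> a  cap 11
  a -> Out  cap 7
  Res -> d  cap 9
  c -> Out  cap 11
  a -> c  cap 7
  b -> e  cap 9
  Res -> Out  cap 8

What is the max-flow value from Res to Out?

19

Augment Res→Out: bottleneck 8, flow now 8.
Augment Res→a→Out: bottleneck 7, flow now 15.
Augment Res→a→c→Out: bottleneck 4, flow now 19.
No augmenting path remains; maximum flow = 19.
In the residual graph, reachable from Res: {Res, d}.
Min-cut edges: Res→a (11), Res→Out (8); capacity 11 + 8 = 19.
This cut is saturated, so no flow can exceed 19.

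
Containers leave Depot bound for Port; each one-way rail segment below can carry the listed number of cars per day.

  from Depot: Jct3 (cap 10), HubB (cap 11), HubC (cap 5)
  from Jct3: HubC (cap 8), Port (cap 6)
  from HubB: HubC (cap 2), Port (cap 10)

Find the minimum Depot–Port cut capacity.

Augment Depot→Jct3→Port: bottleneck 6, flow now 6.
Augment Depot→HubB→Port: bottleneck 10, flow now 16.
No augmenting path remains; maximum flow = 16.
By max-flow min-cut, the minimum cut capacity equals the max flow.
In the residual graph, reachable from Depot: {Depot, Jct3, HubB, HubC}.
Min-cut edges: Jct3→Port (6), HubB→Port (10); capacity 6 + 10 = 16.

16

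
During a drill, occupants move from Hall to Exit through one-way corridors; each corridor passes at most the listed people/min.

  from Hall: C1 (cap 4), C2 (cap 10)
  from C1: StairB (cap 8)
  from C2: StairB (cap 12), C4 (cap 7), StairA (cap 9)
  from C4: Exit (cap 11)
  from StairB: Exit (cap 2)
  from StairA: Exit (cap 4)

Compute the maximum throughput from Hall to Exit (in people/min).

Augment Hall→C1→StairB→Exit: bottleneck 2, flow now 2.
Augment Hall→C2→C4→Exit: bottleneck 7, flow now 9.
Augment Hall→C2→StairA→Exit: bottleneck 3, flow now 12.
No augmenting path remains; maximum flow = 12.
In the residual graph, reachable from Hall: {Hall, C1, StairB}.
Min-cut edges: Hall→C2 (10), StairB→Exit (2); capacity 10 + 2 = 12.
This cut is saturated, so no flow can exceed 12.

12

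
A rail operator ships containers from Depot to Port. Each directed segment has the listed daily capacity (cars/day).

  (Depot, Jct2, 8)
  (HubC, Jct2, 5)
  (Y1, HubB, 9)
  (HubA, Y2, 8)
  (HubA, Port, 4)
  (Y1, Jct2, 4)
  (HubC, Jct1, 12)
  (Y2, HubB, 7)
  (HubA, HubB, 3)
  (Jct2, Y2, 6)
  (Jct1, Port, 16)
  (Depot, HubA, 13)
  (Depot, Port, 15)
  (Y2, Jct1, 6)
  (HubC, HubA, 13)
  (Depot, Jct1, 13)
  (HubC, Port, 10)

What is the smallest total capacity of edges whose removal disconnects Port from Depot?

35

Augment Depot→Port: bottleneck 15, flow now 15.
Augment Depot→HubA→Port: bottleneck 4, flow now 19.
Augment Depot→Jct1→Port: bottleneck 13, flow now 32.
Augment Depot→Jct2→Y2→Jct1→Port: bottleneck 3, flow now 35.
No augmenting path remains; maximum flow = 35.
By max-flow min-cut, the minimum cut capacity equals the max flow.
In the residual graph, reachable from Depot: {Depot, Jct2, HubA, Y2, HubB, Jct1}.
Min-cut edges: Depot→Port (15), HubA→Port (4), Jct1→Port (16); capacity 15 + 4 + 16 = 35.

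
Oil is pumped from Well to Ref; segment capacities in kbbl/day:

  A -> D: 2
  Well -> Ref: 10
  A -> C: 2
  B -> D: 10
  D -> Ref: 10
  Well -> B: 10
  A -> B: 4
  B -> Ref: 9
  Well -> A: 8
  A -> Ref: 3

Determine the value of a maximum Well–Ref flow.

Augment Well→Ref: bottleneck 10, flow now 10.
Augment Well→A→Ref: bottleneck 3, flow now 13.
Augment Well→B→Ref: bottleneck 9, flow now 22.
Augment Well→A→D→Ref: bottleneck 2, flow now 24.
Augment Well→B→D→Ref: bottleneck 1, flow now 25.
Augment Well→A→B→D→Ref: bottleneck 3, flow now 28.
No augmenting path remains; maximum flow = 28.
In the residual graph, reachable from Well: {Well}.
Min-cut edges: Well→A (8), Well→B (10), Well→Ref (10); capacity 8 + 10 + 10 = 28.
This cut is saturated, so no flow can exceed 28.

28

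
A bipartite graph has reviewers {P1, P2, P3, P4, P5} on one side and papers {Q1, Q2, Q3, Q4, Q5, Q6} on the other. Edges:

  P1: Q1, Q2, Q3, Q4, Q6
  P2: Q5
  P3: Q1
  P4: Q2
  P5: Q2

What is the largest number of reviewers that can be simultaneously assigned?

4

Unit-capacity flow: source→left, listed edges, right→sink; max matching = max flow.
Augmenting path P1→Q1 (+1); matched 1.
Augmenting path P2→Q5 (+1); matched 2.
Augmenting path P4→Q2 (+1); matched 3.
Augmenting path P3→Q1→P1→Q3 (+1); matched 4.
No augmenting path remains; maximum matching = 4.
König certificate: {P1, P2, P3, Q2} is a vertex cover of size 4 (every listed pair touches it), so no matching can be larger.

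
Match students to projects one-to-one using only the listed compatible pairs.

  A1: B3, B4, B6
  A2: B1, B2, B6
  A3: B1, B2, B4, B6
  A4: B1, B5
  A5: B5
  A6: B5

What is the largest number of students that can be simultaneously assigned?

5

Unit-capacity flow: source→left, listed edges, right→sink; max matching = max flow.
Augmenting path A1→B3 (+1); matched 1.
Augmenting path A2→B1 (+1); matched 2.
Augmenting path A3→B2 (+1); matched 3.
Augmenting path A4→B5 (+1); matched 4.
Augmenting path A5→B5→A4→B1→A2→B6 (+1); matched 5.
No augmenting path remains; maximum matching = 5.
König certificate: {A1, A2, A3, A4, B5} is a vertex cover of size 5 (every listed pair touches it), so no matching can be larger.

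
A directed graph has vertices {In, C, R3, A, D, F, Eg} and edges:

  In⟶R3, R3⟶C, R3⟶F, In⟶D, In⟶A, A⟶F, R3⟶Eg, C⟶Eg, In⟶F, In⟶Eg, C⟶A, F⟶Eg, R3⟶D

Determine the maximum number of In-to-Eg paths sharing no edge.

3

Assign every edge capacity 1; by Menger, the answer equals the max flow.
Path In→Eg (+1); total 1.
Path In→R3→Eg (+1); total 2.
Path In→F→Eg (+1); total 3.
No residual In→Eg path; max flow = 3.
Certifying cut of size 3: {F→Eg, In→Eg, In→R3}.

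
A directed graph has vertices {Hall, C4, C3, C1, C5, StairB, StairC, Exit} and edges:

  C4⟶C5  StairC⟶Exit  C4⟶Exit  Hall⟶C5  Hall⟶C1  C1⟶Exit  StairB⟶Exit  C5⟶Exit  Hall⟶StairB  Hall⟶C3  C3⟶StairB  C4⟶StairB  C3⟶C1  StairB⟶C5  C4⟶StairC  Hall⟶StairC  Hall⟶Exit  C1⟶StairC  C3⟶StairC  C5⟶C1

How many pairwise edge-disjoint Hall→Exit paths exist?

5

Assign every edge capacity 1; by Menger, the answer equals the max flow.
Path Hall→Exit (+1); total 1.
Path Hall→C1→Exit (+1); total 2.
Path Hall→C5→Exit (+1); total 3.
Path Hall→StairB→Exit (+1); total 4.
Path Hall→StairC→Exit (+1); total 5.
No residual Hall→Exit path; max flow = 5.
Certifying cut of size 5: {C1→Exit, C5→Exit, Hall→Exit, StairB→Exit, StairC→Exit}.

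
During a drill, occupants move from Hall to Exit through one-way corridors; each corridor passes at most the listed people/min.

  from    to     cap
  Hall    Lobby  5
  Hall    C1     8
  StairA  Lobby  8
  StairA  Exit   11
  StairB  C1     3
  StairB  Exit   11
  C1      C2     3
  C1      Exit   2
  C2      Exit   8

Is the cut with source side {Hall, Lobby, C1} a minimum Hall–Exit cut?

Given cut capacity: 3 + 2 = 5.
Augment Hall→C1→Exit: bottleneck 2, flow now 2.
Augment Hall→C1→C2→Exit: bottleneck 3, flow now 5.
No augmenting path remains; maximum flow = 5.
Cut capacity 5 equals the max flow, so it is a minimum cut.

Yes — it is a minimum cut (capacity 5).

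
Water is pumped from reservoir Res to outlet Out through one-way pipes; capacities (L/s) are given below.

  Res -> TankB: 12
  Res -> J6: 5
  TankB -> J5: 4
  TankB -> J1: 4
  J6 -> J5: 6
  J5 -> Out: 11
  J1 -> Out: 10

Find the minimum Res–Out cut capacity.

Augment Res→TankB→J5→Out: bottleneck 4, flow now 4.
Augment Res→TankB→J1→Out: bottleneck 4, flow now 8.
Augment Res→J6→J5→Out: bottleneck 5, flow now 13.
No augmenting path remains; maximum flow = 13.
By max-flow min-cut, the minimum cut capacity equals the max flow.
In the residual graph, reachable from Res: {Res, TankB}.
Min-cut edges: Res→J6 (5), TankB→J5 (4), TankB→J1 (4); capacity 5 + 4 + 4 = 13.

13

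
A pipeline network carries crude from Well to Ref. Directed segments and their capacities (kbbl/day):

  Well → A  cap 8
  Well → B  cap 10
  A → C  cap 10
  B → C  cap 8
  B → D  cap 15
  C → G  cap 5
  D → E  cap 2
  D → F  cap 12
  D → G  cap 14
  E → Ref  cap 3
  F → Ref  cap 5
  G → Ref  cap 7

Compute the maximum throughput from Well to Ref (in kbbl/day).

Augment Well→A→C→G→Ref: bottleneck 5, flow now 5.
Augment Well→B→D→E→Ref: bottleneck 2, flow now 7.
Augment Well→B→D→F→Ref: bottleneck 5, flow now 12.
Augment Well→B→D→G→Ref: bottleneck 2, flow now 14.
No augmenting path remains; maximum flow = 14.
In the residual graph, reachable from Well: {Well, A, B, C, D, F, G}.
Min-cut edges: D→E (2), F→Ref (5), G→Ref (7); capacity 2 + 5 + 7 = 14.
This cut is saturated, so no flow can exceed 14.

14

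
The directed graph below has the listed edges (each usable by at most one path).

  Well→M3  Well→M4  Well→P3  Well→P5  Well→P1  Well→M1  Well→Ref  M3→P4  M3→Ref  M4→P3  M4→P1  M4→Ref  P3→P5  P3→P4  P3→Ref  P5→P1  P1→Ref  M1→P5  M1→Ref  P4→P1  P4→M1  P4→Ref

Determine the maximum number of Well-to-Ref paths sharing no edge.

Assign every edge capacity 1; by Menger, the answer equals the max flow.
Path Well→Ref (+1); total 1.
Path Well→M3→Ref (+1); total 2.
Path Well→M4→Ref (+1); total 3.
Path Well→P3→Ref (+1); total 4.
Path Well→P1→Ref (+1); total 5.
Path Well→M1→Ref (+1); total 6.
No residual Well→Ref path; max flow = 6.
Certifying cut of size 6: {P1→Ref, Well→M1, Well→M3, Well→M4, Well→P3, Well→Ref}.

6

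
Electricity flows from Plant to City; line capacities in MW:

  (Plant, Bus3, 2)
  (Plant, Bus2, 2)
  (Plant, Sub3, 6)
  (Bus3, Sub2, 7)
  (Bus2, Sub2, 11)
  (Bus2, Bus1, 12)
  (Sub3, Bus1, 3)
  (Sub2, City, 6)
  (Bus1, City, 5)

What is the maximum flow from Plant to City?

7

Augment Plant→Bus3→Sub2→City: bottleneck 2, flow now 2.
Augment Plant→Bus2→Sub2→City: bottleneck 2, flow now 4.
Augment Plant→Sub3→Bus1→City: bottleneck 3, flow now 7.
No augmenting path remains; maximum flow = 7.
In the residual graph, reachable from Plant: {Plant, Sub3}.
Min-cut edges: Plant→Bus3 (2), Plant→Bus2 (2), Sub3→Bus1 (3); capacity 2 + 2 + 3 = 7.
This cut is saturated, so no flow can exceed 7.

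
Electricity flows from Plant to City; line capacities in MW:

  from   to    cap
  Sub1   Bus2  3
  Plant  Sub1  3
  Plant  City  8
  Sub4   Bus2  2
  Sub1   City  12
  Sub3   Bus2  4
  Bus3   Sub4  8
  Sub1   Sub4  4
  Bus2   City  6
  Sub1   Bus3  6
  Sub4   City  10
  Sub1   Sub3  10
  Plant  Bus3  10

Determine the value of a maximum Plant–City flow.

Augment Plant→City: bottleneck 8, flow now 8.
Augment Plant→Sub1→City: bottleneck 3, flow now 11.
Augment Plant→Bus3→Sub4→City: bottleneck 8, flow now 19.
No augmenting path remains; maximum flow = 19.
In the residual graph, reachable from Plant: {Plant, Bus3}.
Min-cut edges: Plant→Sub1 (3), Plant→City (8), Bus3→Sub4 (8); capacity 3 + 8 + 8 = 19.
This cut is saturated, so no flow can exceed 19.

19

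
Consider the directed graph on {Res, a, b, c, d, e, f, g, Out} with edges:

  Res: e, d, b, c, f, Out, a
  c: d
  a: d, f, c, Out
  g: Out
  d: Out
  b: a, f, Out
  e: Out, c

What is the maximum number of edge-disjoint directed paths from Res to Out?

5

Assign every edge capacity 1; by Menger, the answer equals the max flow.
Path Res→Out (+1); total 1.
Path Res→a→Out (+1); total 2.
Path Res→b→Out (+1); total 3.
Path Res→d→Out (+1); total 4.
Path Res→e→Out (+1); total 5.
No residual Res→Out path; max flow = 5.
Certifying cut of size 5: {Res→Out, Res→a, Res→b, Res→e, d→Out}.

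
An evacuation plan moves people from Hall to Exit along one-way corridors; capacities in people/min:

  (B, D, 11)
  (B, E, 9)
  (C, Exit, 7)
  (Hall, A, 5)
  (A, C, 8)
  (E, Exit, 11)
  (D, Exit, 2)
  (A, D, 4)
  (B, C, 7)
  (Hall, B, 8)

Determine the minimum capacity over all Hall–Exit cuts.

Augment Hall→A→C→Exit: bottleneck 5, flow now 5.
Augment Hall→B→C→Exit: bottleneck 2, flow now 7.
Augment Hall→B→D→Exit: bottleneck 2, flow now 9.
Augment Hall→B→E→Exit: bottleneck 4, flow now 13.
No augmenting path remains; maximum flow = 13.
By max-flow min-cut, the minimum cut capacity equals the max flow.
In the residual graph, reachable from Hall: {Hall}.
Min-cut edges: Hall→A (5), Hall→B (8); capacity 5 + 8 = 13.

13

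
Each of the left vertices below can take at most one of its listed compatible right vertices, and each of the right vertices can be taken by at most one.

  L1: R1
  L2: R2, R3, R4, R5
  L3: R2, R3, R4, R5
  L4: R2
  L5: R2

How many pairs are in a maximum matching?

4

Unit-capacity flow: source→left, listed edges, right→sink; max matching = max flow.
Augmenting path L1→R1 (+1); matched 1.
Augmenting path L2→R2 (+1); matched 2.
Augmenting path L3→R3 (+1); matched 3.
Augmenting path L4→R2→L2→R4 (+1); matched 4.
No augmenting path remains; maximum matching = 4.
König certificate: {L1, L2, L3, R2} is a vertex cover of size 4 (every listed pair touches it), so no matching can be larger.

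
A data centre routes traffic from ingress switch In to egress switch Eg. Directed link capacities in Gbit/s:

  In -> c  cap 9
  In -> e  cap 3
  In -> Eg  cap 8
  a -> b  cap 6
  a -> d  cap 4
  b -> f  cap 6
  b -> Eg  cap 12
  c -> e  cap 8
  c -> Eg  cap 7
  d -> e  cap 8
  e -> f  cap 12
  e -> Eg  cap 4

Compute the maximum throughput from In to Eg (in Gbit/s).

19

Augment In→Eg: bottleneck 8, flow now 8.
Augment In→c→Eg: bottleneck 7, flow now 15.
Augment In→e→Eg: bottleneck 3, flow now 18.
Augment In→c→e→Eg: bottleneck 1, flow now 19.
No augmenting path remains; maximum flow = 19.
In the residual graph, reachable from In: {In, c, e, f}.
Min-cut edges: In→Eg (8), c→Eg (7), e→Eg (4); capacity 8 + 7 + 4 = 19.
This cut is saturated, so no flow can exceed 19.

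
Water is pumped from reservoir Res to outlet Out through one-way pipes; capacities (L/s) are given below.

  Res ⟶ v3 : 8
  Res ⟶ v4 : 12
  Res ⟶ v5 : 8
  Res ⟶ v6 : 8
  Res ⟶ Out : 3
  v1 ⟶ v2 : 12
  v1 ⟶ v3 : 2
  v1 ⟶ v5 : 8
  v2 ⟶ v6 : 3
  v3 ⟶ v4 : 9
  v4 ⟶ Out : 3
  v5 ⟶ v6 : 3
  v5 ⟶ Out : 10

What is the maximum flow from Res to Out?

Augment Res→Out: bottleneck 3, flow now 3.
Augment Res→v4→Out: bottleneck 3, flow now 6.
Augment Res→v5→Out: bottleneck 8, flow now 14.
No augmenting path remains; maximum flow = 14.
In the residual graph, reachable from Res: {Res, v3, v4, v6}.
Min-cut edges: Res→v5 (8), Res→Out (3), v4→Out (3); capacity 8 + 3 + 3 = 14.
This cut is saturated, so no flow can exceed 14.

14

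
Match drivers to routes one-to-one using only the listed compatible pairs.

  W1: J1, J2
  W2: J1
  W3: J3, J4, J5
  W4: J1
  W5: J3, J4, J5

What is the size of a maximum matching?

4

Unit-capacity flow: source→left, listed edges, right→sink; max matching = max flow.
Augmenting path W1→J1 (+1); matched 1.
Augmenting path W3→J3 (+1); matched 2.
Augmenting path W5→J4 (+1); matched 3.
Augmenting path W2→J1→W1→J2 (+1); matched 4.
No augmenting path remains; maximum matching = 4.
König certificate: {W1, W3, W5, J1} is a vertex cover of size 4 (every listed pair touches it), so no matching can be larger.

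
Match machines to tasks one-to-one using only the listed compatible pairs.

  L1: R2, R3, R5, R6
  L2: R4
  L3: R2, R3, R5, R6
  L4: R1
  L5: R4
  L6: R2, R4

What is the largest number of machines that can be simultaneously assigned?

Unit-capacity flow: source→left, listed edges, right→sink; max matching = max flow.
Augmenting path L1→R2 (+1); matched 1.
Augmenting path L2→R4 (+1); matched 2.
Augmenting path L3→R3 (+1); matched 3.
Augmenting path L4→R1 (+1); matched 4.
Augmenting path L6→R2→L1→R5 (+1); matched 5.
No augmenting path remains; maximum matching = 5.
König certificate: {L1, L3, L4, L6, R4} is a vertex cover of size 5 (every listed pair touches it), so no matching can be larger.

5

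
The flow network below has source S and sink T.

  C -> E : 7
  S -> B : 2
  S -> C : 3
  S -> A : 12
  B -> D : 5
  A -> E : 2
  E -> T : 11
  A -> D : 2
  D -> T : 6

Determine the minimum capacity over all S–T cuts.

9

Augment S→A→D→T: bottleneck 2, flow now 2.
Augment S→A→E→T: bottleneck 2, flow now 4.
Augment S→B→D→T: bottleneck 2, flow now 6.
Augment S→C→E→T: bottleneck 3, flow now 9.
No augmenting path remains; maximum flow = 9.
By max-flow min-cut, the minimum cut capacity equals the max flow.
In the residual graph, reachable from S: {S, A}.
Min-cut edges: S→B (2), S→C (3), A→D (2), A→E (2); capacity 2 + 3 + 2 + 2 = 9.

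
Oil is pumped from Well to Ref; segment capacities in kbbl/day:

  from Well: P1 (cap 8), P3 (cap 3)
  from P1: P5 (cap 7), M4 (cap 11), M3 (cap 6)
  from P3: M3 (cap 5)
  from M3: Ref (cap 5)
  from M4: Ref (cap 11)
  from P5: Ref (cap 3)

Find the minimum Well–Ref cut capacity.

11

Augment Well→P1→M3→Ref: bottleneck 5, flow now 5.
Augment Well→P1→M4→Ref: bottleneck 3, flow now 8.
Augment Well→P3→M3→P1→M4→Ref: bottleneck 3, flow now 11. (uses reverse residual edge)
No augmenting path remains; maximum flow = 11.
By max-flow min-cut, the minimum cut capacity equals the max flow.
In the residual graph, reachable from Well: {Well}.
Min-cut edges: Well→P1 (8), Well→P3 (3); capacity 8 + 3 = 11.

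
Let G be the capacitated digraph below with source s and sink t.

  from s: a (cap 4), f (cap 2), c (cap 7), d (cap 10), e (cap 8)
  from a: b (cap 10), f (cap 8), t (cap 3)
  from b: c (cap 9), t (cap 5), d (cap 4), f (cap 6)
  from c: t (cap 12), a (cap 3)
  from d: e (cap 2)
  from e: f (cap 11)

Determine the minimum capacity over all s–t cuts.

Augment s→a→t: bottleneck 3, flow now 3.
Augment s→c→t: bottleneck 7, flow now 10.
Augment s→a→b→t: bottleneck 1, flow now 11.
No augmenting path remains; maximum flow = 11.
By max-flow min-cut, the minimum cut capacity equals the max flow.
In the residual graph, reachable from s: {s, d, e, f}.
Min-cut edges: s→a (4), s→c (7); capacity 4 + 7 = 11.

11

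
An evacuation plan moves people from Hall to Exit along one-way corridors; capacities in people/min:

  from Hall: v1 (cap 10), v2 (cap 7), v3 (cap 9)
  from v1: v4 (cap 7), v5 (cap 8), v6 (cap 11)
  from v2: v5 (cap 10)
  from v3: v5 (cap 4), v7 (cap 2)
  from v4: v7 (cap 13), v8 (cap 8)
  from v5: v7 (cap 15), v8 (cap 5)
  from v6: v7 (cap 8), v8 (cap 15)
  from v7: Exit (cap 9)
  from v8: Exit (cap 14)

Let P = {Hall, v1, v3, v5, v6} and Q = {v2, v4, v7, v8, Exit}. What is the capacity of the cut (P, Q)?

59

Edges leaving {Hall, v1, v3, v5, v6}: Hall→v2 (7), v1→v4 (7), v3→v7 (2), v5→v7 (15), v5→v8 (5), v6→v7 (8), v6→v8 (15).
Cut capacity = 7 + 7 + 2 + 15 + 5 + 8 + 15 = 59.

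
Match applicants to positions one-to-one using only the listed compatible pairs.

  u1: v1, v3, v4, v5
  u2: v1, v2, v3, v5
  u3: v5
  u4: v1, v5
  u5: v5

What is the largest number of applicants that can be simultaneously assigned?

4

Unit-capacity flow: source→left, listed edges, right→sink; max matching = max flow.
Augmenting path u1→v1 (+1); matched 1.
Augmenting path u2→v2 (+1); matched 2.
Augmenting path u3→v5 (+1); matched 3.
Augmenting path u4→v1→u1→v3 (+1); matched 4.
No augmenting path remains; maximum matching = 4.
König certificate: {u1, u2, u4, v5} is a vertex cover of size 4 (every listed pair touches it), so no matching can be larger.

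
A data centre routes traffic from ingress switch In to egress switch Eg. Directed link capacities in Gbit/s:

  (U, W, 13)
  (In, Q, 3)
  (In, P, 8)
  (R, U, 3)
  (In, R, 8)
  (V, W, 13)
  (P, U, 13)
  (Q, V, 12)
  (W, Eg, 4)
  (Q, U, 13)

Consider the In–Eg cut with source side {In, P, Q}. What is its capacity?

Edges leaving {In, P, Q}: In→R (8), P→U (13), Q→U (13), Q→V (12).
Cut capacity = 8 + 13 + 13 + 12 = 46.

46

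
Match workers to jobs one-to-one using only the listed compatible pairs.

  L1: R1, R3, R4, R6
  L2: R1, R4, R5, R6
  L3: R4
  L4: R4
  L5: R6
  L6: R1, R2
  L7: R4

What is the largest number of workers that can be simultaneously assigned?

5

Unit-capacity flow: source→left, listed edges, right→sink; max matching = max flow.
Augmenting path L1→R1 (+1); matched 1.
Augmenting path L2→R4 (+1); matched 2.
Augmenting path L5→R6 (+1); matched 3.
Augmenting path L6→R2 (+1); matched 4.
Augmenting path L3→R4→L2→R5 (+1); matched 5.
No augmenting path remains; maximum matching = 5.
König certificate: {L1, L2, L5, L6, R4} is a vertex cover of size 5 (every listed pair touches it), so no matching can be larger.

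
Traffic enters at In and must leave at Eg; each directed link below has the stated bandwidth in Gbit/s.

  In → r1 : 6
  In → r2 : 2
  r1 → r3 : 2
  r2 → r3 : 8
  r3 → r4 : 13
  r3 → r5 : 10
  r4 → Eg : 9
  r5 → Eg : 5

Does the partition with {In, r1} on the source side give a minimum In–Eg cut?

Yes — it is a minimum cut (capacity 4).

Given cut capacity: 2 + 2 = 4.
Augment In→r1→r3→r4→Eg: bottleneck 2, flow now 2.
Augment In→r2→r3→r4→Eg: bottleneck 2, flow now 4.
No augmenting path remains; maximum flow = 4.
Cut capacity 4 equals the max flow, so it is a minimum cut.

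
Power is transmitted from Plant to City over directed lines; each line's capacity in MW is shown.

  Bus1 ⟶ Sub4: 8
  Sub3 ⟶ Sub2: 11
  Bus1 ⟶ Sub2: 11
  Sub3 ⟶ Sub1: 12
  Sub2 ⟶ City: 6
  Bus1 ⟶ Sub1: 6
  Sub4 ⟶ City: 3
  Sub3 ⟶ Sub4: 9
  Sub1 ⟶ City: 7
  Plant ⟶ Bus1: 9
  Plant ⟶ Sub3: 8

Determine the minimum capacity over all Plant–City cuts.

16

Augment Plant→Sub3→Sub2→City: bottleneck 6, flow now 6.
Augment Plant→Sub3→Sub4→City: bottleneck 2, flow now 8.
Augment Plant→Bus1→Sub4→City: bottleneck 1, flow now 9.
Augment Plant→Bus1→Sub1→City: bottleneck 6, flow now 15.
Augment Plant→Bus1→Sub2→Sub3→Sub1→City: bottleneck 1, flow now 16. (uses reverse residual edge)
No augmenting path remains; maximum flow = 16.
By max-flow min-cut, the minimum cut capacity equals the max flow.
In the residual graph, reachable from Plant: {Plant, Sub3, Bus1, Sub2, Sub4, Sub1}.
Min-cut edges: Sub2→City (6), Sub4→City (3), Sub1→City (7); capacity 6 + 3 + 7 = 16.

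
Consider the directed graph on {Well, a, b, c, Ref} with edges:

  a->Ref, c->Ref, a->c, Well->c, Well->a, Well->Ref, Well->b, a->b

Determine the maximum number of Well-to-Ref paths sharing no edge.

Assign every edge capacity 1; by Menger, the answer equals the max flow.
Path Well→Ref (+1); total 1.
Path Well→a→Ref (+1); total 2.
Path Well→c→Ref (+1); total 3.
No residual Well→Ref path; max flow = 3.
Certifying cut of size 3: {Well→Ref, Well→a, Well→c}.

3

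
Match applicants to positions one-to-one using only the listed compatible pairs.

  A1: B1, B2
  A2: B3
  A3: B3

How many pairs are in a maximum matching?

2

Unit-capacity flow: source→left, listed edges, right→sink; max matching = max flow.
Augmenting path A1→B1 (+1); matched 1.
Augmenting path A2→B3 (+1); matched 2.
No augmenting path remains; maximum matching = 2.
König certificate: {A1, B3} is a vertex cover of size 2 (every listed pair touches it), so no matching can be larger.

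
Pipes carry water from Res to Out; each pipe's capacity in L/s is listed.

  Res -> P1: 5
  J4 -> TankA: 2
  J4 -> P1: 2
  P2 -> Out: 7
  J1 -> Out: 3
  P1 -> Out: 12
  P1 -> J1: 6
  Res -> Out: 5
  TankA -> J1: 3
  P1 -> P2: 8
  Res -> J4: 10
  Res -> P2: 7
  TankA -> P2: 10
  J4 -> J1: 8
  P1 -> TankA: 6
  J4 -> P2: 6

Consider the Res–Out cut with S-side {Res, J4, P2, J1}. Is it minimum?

Given cut capacity: 5 + 5 + 2 + 2 + 7 + 3 = 24.
Augment Res→Out: bottleneck 5, flow now 5.
Augment Res→P1→Out: bottleneck 5, flow now 10.
Augment Res→P2→Out: bottleneck 7, flow now 17.
Augment Res→J4→P1→Out: bottleneck 2, flow now 19.
Augment Res→J4→J1→Out: bottleneck 3, flow now 22.
No augmenting path remains; maximum flow = 22.
In the residual graph, reachable from Res: {Res, J4, TankA, P2, J1}.
Min-cut edges: Res→P1 (5), Res→Out (5), J4→P1 (2), P2→Out (7), J1→Out (3); capacity 5 + 5 + 2 + 7 + 3 = 22.
Cut capacity 24 exceeds the max flow 22, so it is not minimum.

No — its capacity is 24, but the minimum cut has capacity 22.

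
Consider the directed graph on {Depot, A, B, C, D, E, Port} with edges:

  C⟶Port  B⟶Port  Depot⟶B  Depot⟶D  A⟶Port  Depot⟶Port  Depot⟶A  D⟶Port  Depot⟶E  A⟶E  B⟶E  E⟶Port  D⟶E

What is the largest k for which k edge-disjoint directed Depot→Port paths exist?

Assign every edge capacity 1; by Menger, the answer equals the max flow.
Path Depot→Port (+1); total 1.
Path Depot→A→Port (+1); total 2.
Path Depot→B→Port (+1); total 3.
Path Depot→D→Port (+1); total 4.
Path Depot→E→Port (+1); total 5.
No residual Depot→Port path; max flow = 5.
Certifying cut of size 5: {Depot→A, Depot→B, Depot→D, Depot→E, Depot→Port}.

5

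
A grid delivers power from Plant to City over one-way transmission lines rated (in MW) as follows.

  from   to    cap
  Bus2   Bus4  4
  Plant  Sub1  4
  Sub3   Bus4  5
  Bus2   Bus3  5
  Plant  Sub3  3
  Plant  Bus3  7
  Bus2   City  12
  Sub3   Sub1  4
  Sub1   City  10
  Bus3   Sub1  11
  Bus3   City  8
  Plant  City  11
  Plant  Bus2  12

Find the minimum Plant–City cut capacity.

Augment Plant→City: bottleneck 11, flow now 11.
Augment Plant→Bus2→City: bottleneck 12, flow now 23.
Augment Plant→Bus3→City: bottleneck 7, flow now 30.
Augment Plant→Sub1→City: bottleneck 4, flow now 34.
Augment Plant→Sub3→Sub1→City: bottleneck 3, flow now 37.
No augmenting path remains; maximum flow = 37.
By max-flow min-cut, the minimum cut capacity equals the max flow.
In the residual graph, reachable from Plant: {Plant}.
Min-cut edges: Plant→Bus2 (12), Plant→Sub3 (3), Plant→Bus3 (7), Plant→Sub1 (4), Plant→City (11); capacity 12 + 3 + 7 + 4 + 11 = 37.

37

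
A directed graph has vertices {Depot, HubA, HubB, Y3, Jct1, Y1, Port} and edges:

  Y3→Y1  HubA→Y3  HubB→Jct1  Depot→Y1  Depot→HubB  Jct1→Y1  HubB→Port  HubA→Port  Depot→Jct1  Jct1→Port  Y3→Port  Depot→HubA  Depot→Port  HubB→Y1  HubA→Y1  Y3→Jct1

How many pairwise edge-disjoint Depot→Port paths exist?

4

Assign every edge capacity 1; by Menger, the answer equals the max flow.
Path Depot→Port (+1); total 1.
Path Depot→HubA→Port (+1); total 2.
Path Depot→HubB→Port (+1); total 3.
Path Depot→Jct1→Port (+1); total 4.
No residual Depot→Port path; max flow = 4.
Certifying cut of size 4: {Depot→HubA, Depot→HubB, Depot→Jct1, Depot→Port}.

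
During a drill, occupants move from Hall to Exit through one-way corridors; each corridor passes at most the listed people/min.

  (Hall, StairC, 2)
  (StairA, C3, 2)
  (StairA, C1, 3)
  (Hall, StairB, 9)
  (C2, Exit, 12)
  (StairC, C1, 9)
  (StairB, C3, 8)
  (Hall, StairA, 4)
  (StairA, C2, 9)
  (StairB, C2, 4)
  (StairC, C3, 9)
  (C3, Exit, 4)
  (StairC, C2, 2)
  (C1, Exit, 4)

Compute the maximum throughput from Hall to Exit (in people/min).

14

Augment Hall→StairB→C2→Exit: bottleneck 4, flow now 4.
Augment Hall→StairB→C3→Exit: bottleneck 4, flow now 8.
Augment Hall→StairC→C2→Exit: bottleneck 2, flow now 10.
Augment Hall→StairA→C2→Exit: bottleneck 4, flow now 14.
No augmenting path remains; maximum flow = 14.
In the residual graph, reachable from Hall: {Hall, StairB, C3}.
Min-cut edges: Hall→StairC (2), Hall→StairA (4), StairB→C2 (4), C3→Exit (4); capacity 2 + 4 + 4 + 4 = 14.
This cut is saturated, so no flow can exceed 14.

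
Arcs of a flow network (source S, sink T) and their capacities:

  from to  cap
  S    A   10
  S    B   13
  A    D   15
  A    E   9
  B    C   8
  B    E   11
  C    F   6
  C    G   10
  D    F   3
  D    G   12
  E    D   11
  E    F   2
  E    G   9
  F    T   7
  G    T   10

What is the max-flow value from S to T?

17

Augment S→A→D→F→T: bottleneck 3, flow now 3.
Augment S→A→D→G→T: bottleneck 7, flow now 10.
Augment S→B→C→F→T: bottleneck 4, flow now 14.
Augment S→B→C→G→T: bottleneck 3, flow now 17.
No augmenting path remains; maximum flow = 17.
In the residual graph, reachable from S: {S, A, B, C, D, E, F, G}.
Min-cut edges: F→T (7), G→T (10); capacity 7 + 10 = 17.
This cut is saturated, so no flow can exceed 17.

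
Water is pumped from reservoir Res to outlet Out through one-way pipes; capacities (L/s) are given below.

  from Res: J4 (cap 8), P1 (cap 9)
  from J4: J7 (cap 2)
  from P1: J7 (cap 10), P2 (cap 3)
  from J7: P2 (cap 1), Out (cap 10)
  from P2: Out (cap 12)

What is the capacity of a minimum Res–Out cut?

11

Augment Res→J4→J7→Out: bottleneck 2, flow now 2.
Augment Res→P1→J7→Out: bottleneck 8, flow now 10.
Augment Res→P1→P2→Out: bottleneck 1, flow now 11.
No augmenting path remains; maximum flow = 11.
By max-flow min-cut, the minimum cut capacity equals the max flow.
In the residual graph, reachable from Res: {Res, J4}.
Min-cut edges: Res→P1 (9), J4→J7 (2); capacity 9 + 2 = 11.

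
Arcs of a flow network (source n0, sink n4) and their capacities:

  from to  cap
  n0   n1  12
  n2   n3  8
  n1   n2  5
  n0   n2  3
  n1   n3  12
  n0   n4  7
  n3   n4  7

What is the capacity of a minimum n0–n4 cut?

Augment n0→n4: bottleneck 7, flow now 7.
Augment n0→n1→n3→n4: bottleneck 7, flow now 14.
No augmenting path remains; maximum flow = 14.
By max-flow min-cut, the minimum cut capacity equals the max flow.
In the residual graph, reachable from n0: {n0, n1, n2, n3}.
Min-cut edges: n0→n4 (7), n3→n4 (7); capacity 7 + 7 = 14.

14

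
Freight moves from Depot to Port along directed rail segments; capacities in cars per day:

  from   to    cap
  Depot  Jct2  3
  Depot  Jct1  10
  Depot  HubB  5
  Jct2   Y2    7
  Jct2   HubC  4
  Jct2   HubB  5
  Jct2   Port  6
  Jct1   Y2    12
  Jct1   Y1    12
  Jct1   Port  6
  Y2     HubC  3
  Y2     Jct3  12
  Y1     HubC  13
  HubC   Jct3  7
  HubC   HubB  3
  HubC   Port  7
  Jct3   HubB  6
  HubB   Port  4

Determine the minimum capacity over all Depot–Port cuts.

Augment Depot→Jct2→Port: bottleneck 3, flow now 3.
Augment Depot→Jct1→Port: bottleneck 6, flow now 9.
Augment Depot→HubB→Port: bottleneck 4, flow now 13.
Augment Depot→Jct1→Y2→HubC→Port: bottleneck 3, flow now 16.
Augment Depot→Jct1→Y1→HubC→Port: bottleneck 1, flow now 17.
No augmenting path remains; maximum flow = 17.
By max-flow min-cut, the minimum cut capacity equals the max flow.
In the residual graph, reachable from Depot: {Depot, HubB}.
Min-cut edges: Depot→Jct2 (3), Depot→Jct1 (10), HubB→Port (4); capacity 3 + 10 + 4 = 17.

17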